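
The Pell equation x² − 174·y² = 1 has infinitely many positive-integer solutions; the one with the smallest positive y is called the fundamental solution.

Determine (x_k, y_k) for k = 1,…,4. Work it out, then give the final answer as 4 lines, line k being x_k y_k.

d=174: √d = [13; 5,4,5,26] (ℓ=4, even), read p_3/q_3
a_0=13:  p_0=13·1+0=13,  q_0=13·0+1=1
…
a_2=4:  p_2=4·66+13=277,  q_2=4·5+1=21
a_3=5:  p_3=5·277+66=1451,  q_3=5·21+5=110
→ (1451, 110).  Check: 1451²=2105401, 174·110²=2105400, difference 1.
k=2:  x_2 = 1451·1451+174·110·110 = 4210801,  y_2 = 1451·110+110·1451 = 319220
k=3:  x_3 = 1451·4210801+174·110·319220 = 12219743051,  y_3 = 1451·319220+110·4210801 = 926376330
k=4:  x_4 = 1451·12219743051+174·110·926376330 = 35461690123201,  y_4 = 1451·926376330+110·12219743051 = 2688343790440

1451 110
4210801 319220
12219743051 926376330
35461690123201 2688343790440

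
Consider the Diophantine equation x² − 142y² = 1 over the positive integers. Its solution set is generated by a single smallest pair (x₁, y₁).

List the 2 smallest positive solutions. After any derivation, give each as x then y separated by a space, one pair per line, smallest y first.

[11; 1,10,1,22] for √142; ℓ=4 ⇒ convergent index 3
i=0: a=11 ⇒ p=11, q=1
…
i=2: a=10 ⇒ p=131, q=11
i=3: a=1 ⇒ p=143, q=12
(x₁, y₁) = (143, 12);  143² − 142·12² = 1 ✓
(x_2, y_2) = (143·143 + 142·12·12, 143·12 + 12·143) = (40897, 3432)

143 12
40897 3432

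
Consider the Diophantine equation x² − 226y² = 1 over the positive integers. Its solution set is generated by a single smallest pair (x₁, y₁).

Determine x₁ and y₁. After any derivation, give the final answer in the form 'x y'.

451 30

√226 → a₀=15, period (30); ℓ=1 odd so k=1
i=0: a=15 ⇒ p=15, q=1
i=1: a=30 ⇒ p=451, q=30
(x₁, y₁) = (451, 30);  451² − 226·30² = 1 ✓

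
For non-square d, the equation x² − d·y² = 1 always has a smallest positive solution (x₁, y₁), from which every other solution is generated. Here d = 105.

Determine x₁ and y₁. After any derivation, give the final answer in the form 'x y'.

41 4

√105 = [10; 4,20, …], period ℓ=2 (even) → k=1
i=0: a=10 ⇒ p=10, q=1
i=1: a=4 ⇒ p=41, q=4
→ (41, 4).  Check: 41²=1681, 105·4²=1680, difference 1.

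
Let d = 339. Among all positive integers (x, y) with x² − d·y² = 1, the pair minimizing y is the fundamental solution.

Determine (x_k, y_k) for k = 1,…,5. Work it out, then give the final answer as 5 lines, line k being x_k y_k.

97970 5321
19196241799 1042596740
3761311617998090 204286405230279
736991398411349512801 40027878239778270520
144406094600958511920229850 7843062462097867920458521

d=339: √d = [18; 2,2,2,1,17,1,2,2,2,36] (ℓ=10, even), read p_9/q_9
k=0  a_k=18  p_k/q_k = 18/1
k=1  a_k=2  p_k/q_k = 37/2
…
k=3  a_k=2  p_k/q_k = 221/12
…
k=5  a_k=17  p_k/q_k = 5542/301
…
k=7  a_k=2  p_k/q_k = 17252/937
k=8  a_k=2  p_k/q_k = 40359/2192
k=9  a_k=2  p_k/q_k = 97970/5321
→ (97970, 5321).  Check: 97970²=9598120900, 339·5321²=9598120899, difference 1.
k=2:  x_2 = 97970·97970+339·5321·5321 = 19196241799,  y_2 = 97970·5321+5321·97970 = 1042596740
k=3:  x_3 = 97970·19196241799+339·5321·1042596740 = 3761311617998090,  y_3 = 97970·1042596740+5321·19196241799 = 204286405230279
k=4:  x_4 = 97970·3761311617998090+339·5321·204286405230279 = 736991398411349512801,  y_4 = 97970·204286405230279+5321·3761311617998090 = 40027878239778270520
k=5:  x_5 = 97970·736991398411349512801+339·5321·40027878239778270520 = 144406094600958511920229850,  y_5 = 97970·40027878239778270520+5321·736991398411349512801 = 7843062462097867920458521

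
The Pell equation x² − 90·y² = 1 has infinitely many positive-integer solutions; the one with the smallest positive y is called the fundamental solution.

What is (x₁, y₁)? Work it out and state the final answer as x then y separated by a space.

19 2

√90 = [9; 2,18, …], period ℓ=2 (even) → k=1
a_0=9:  p_0=9·1+0=9,  q_0=9·0+1=1
a_1=2:  p_1=2·9+1=19,  q_1=2·1+0=2
(x₁, y₁) = (19, 2);  19² − 90·2² = 1 ✓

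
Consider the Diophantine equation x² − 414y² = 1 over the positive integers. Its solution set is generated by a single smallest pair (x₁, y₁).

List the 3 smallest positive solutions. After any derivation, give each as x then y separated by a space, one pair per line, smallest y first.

√414 = [20; 2,1,7,2,7,1,2,40, …], period ℓ=8 (even) → k=7
step 0: (20, 1)  from 20·(1,0) + (0,1)
…
step 2: (61, 3)  from 1·(41,2) + (20,1)
…
step 4: (997, 49)  from 2·(468,23) + (61,3)
…
step 6: (8444, 415)  from 1·(7447,366) + (997,49)
step 7: (24335, 1196)  from 2·(8444,415) + (7447,366)
fundamental: x₁=24335, y₁=1196  (since 592192225 − 414·1430416 = 1)
n=2: (24335,1196)∘(24335,1196) = (24335·24335+414·1196·1196, 24335·1196+1196·24335) = (1184384449,58209320)
n=3: (1184384449,58209320)∘(24335,1196) = (24335·1184384449+414·1196·58209320, 24335·58209320+1196·1184384449) = (57643991108495,2833047603204)

24335 1196
1184384449 58209320
57643991108495 2833047603204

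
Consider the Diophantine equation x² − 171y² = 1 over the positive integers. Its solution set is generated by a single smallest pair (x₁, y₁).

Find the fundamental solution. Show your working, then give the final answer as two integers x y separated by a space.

d=171: √d = [13; 13,26] (ℓ=2, even), read p_1/q_1
a_0=13:  p_0=13·1+0=13,  q_0=13·0+1=1
a_1=13:  p_1=13·13+1=170,  q_1=13·1+0=13
(x₁, y₁) = (170, 13);  170² − 171·13² = 1 ✓

170 13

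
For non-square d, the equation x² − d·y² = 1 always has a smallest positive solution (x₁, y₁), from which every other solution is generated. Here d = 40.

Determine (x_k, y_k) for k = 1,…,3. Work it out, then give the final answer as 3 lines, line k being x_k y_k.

√40 → a₀=6, period (3,12); ℓ=2 even so k=1
k=0  a_k=6  p_k/q_k = 6/1
k=1  a_k=3  p_k/q_k = 19/3
fundamental: x₁=19, y₁=3  (since 361 − 40·9 = 1)
n=2: (19,3)∘(19,3) = (19·19+40·3·3, 19·3+3·19) = (721,114)
n=3: (721,114)∘(19,3) = (19·721+40·3·114, 19·114+3·721) = (27379,4329)

19 3
721 114
27379 4329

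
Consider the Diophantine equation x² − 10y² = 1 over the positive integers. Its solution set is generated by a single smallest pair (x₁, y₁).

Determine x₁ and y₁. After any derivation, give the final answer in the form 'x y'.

√10 = [3; 6, …], period ℓ=1 (odd) → k=1
a_0=3:  p_0=3·1+0=3,  q_0=3·0+1=1
a_1=6:  p_1=6·3+1=19,  q_1=6·1+0=6
fundamental: x₁=19, y₁=6  (since 361 − 10·36 = 1)

19 6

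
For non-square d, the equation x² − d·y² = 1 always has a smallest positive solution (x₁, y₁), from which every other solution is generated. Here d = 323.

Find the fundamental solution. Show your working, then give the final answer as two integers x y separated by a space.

18 1

[17; 1,34] for √323; ℓ=2 ⇒ convergent index 1
a_0=17:  p_0=17·1+0=17,  q_0=17·0+1=1
a_1=1:  p_1=1·17+1=18,  q_1=1·1+0=1
(x₁, y₁) = (18, 1);  18² − 323·1² = 1 ✓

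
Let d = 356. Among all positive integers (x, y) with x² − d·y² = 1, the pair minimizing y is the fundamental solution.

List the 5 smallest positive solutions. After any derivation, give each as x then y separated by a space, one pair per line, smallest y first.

500001 26500
500002000001 26500053000
500003000004500001 26500106000079500
500004000010000008000001 26500159000265000106000
500005000017500025000012500001 26500212000556500530000132500

[18; 1,6,1,1,2,…,6,1,36] for √356; ℓ=14 ⇒ convergent index 13
k=0  a_k=18  p_k/q_k = 18/1
…
k=2  a_k=6  p_k/q_k = 132/7
…
k=4  a_k=1  p_k/q_k = 283/15
…
k=6  a_k=1  p_k/q_k = 1000/53
k=7  a_k=8  p_k/q_k = 8717/462
k=8  a_k=1  p_k/q_k = 9717/515
…
k=10  a_k=1  p_k/q_k = 37868/2007
k=11  a_k=1  p_k/q_k = 66019/3499
k=12  a_k=6  p_k/q_k = 433982/23001
k=13  a_k=1  p_k/q_k = 500001/26500
(x₁, y₁) = (500001, 26500);  500001² − 356·26500² = 1 ✓
(500001+26500√356)^2 = 500002000001 + 26500053000√356
(500001+26500√356)^3 = 500003000004500001 + 26500106000079500√356
(500001+26500√356)^4 = 500004000010000008000001 + 26500159000265000106000√356
(500001+26500√356)^5 = 500005000017500025000012500001 + 26500212000556500530000132500√356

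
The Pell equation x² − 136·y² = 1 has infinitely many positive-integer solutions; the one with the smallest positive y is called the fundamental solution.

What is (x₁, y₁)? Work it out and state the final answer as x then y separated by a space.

d=136: √d = [11; 1,1,1,22] (ℓ=4, even), read p_3/q_3
i=0: a=11 ⇒ p=11, q=1
i=1: a=1 ⇒ p=12, q=1
i=2: a=1 ⇒ p=23, q=2
i=3: a=1 ⇒ p=35, q=3
→ (35, 3).  Check: 35²=1225, 136·3²=1224, difference 1.

35 3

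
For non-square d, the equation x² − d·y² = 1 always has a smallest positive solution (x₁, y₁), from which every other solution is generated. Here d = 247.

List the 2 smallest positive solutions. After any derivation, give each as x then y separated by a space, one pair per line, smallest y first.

85292 5427
14549450527 925759368

[15; 1,2,1,1,9,1,9,1,1,2,1,30] for √247; ℓ=12 ⇒ convergent index 11
a_0=15:  p_0=15·1+0=15,  q_0=15·0+1=1
a_1=1:  p_1=1·15+1=16,  q_1=1·1+0=1
…
a_3=1:  p_3=1·47+16=63,  q_3=1·3+1=4
…
a_6=1:  p_6=1·1053+110=1163,  q_6=1·67+7=74
…
a_10=2:  p_10=2·24203+12683=61089,  q_10=2·1540+807=3887
a_11=1:  p_11=1·61089+24203=85292,  q_11=1·3887+1540=5427
fundamental: x₁=85292, y₁=5427  (since 7274725264 − 247·29452329 = 1)
k=2:  x_2 = 85292·85292+247·5427·5427 = 14549450527,  y_2 = 85292·5427+5427·85292 = 925759368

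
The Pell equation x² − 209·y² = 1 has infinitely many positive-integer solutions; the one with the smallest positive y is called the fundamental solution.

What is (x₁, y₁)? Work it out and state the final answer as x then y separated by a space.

√209 = [14; 2,5,3,2,3,5,2,28, …], period ℓ=8 (even) → k=7
i=0: a=14 ⇒ p=14, q=1
i=1: a=2 ⇒ p=29, q=2
i=2: a=5 ⇒ p=159, q=11
…
i=4: a=2 ⇒ p=1171, q=81
i=5: a=3 ⇒ p=4019, q=278
i=6: a=5 ⇒ p=21266, q=1471
i=7: a=2 ⇒ p=46551, q=3220
fundamental: x₁=46551, y₁=3220  (since 2166995601 − 209·10368400 = 1)

46551 3220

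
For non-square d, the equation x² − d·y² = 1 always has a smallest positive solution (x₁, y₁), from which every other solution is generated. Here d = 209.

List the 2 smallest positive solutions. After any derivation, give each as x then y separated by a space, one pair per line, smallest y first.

46551 3220
4333991201 299788440

√209 → a₀=14, period (2,5,3,2,3,5,2,28); ℓ=8 even so k=7
k=0  a_k=14  p_k/q_k = 14/1
k=1  a_k=2  p_k/q_k = 29/2
k=2  a_k=5  p_k/q_k = 159/11
k=3  a_k=3  p_k/q_k = 506/35
…
k=6  a_k=5  p_k/q_k = 21266/1471
k=7  a_k=2  p_k/q_k = 46551/3220
→ (46551, 3220).  Check: 46551²=2166995601, 209·3220²=2166995600, difference 1.
k=2:  x_2 = 46551·46551+209·3220·3220 = 4333991201,  y_2 = 46551·3220+3220·46551 = 299788440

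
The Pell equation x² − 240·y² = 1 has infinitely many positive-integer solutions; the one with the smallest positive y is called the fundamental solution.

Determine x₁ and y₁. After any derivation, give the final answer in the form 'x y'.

31 2

√240 = [15; 2,30, …], period ℓ=2 (even) → k=1
step 0: (15, 1)  from 15·(1,0) + (0,1)
step 1: (31, 2)  from 2·(15,1) + (1,0)
→ (31, 2).  Check: 31²=961, 240·2²=960, difference 1.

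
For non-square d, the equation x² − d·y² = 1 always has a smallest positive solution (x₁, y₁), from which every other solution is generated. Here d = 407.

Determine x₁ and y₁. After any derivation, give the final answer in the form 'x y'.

[20; 5,1,2,1,5,40] for √407; ℓ=6 ⇒ convergent index 5
k=0  a_k=20  p_k/q_k = 20/1
k=1  a_k=5  p_k/q_k = 101/5
k=2  a_k=1  p_k/q_k = 121/6
k=3  a_k=2  p_k/q_k = 343/17
k=4  a_k=1  p_k/q_k = 464/23
k=5  a_k=5  p_k/q_k = 2663/132
fundamental: x₁=2663, y₁=132  (since 7091569 − 407·17424 = 1)

2663 132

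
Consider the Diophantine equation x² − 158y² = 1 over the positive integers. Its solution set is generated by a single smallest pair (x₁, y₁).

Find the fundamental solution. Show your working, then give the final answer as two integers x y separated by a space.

7743 616

√158 → a₀=12, period (1,1,3,12,3,1,1,24); ℓ=8 even so k=7
a_0=12:  p_0=12·1+0=12,  q_0=12·0+1=1
…
a_6=1:  p_6=1·3331+1081=4412,  q_6=1·265+86=351
a_7=1:  p_7=1·4412+3331=7743,  q_7=1·351+265=616
(x₁, y₁) = (7743, 616);  7743² − 158·616² = 1 ✓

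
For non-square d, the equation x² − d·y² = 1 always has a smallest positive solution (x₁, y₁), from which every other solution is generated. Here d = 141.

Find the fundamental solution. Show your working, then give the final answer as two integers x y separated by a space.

d=141: √d = [11; 1,6,1,22] (ℓ=4, even), read p_3/q_3
a_0=11:  p_0=11·1+0=11,  q_0=11·0+1=1
a_1=1:  p_1=1·11+1=12,  q_1=1·1+0=1
a_2=6:  p_2=6·12+11=83,  q_2=6·1+1=7
a_3=1:  p_3=1·83+12=95,  q_3=1·7+1=8
→ (95, 8).  Check: 95²=9025, 141·8²=9024, difference 1.

95 8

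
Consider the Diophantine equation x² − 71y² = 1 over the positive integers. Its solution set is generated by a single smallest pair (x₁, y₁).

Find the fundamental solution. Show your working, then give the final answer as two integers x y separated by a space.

3480 413

√71 → a₀=8, period (2,2,1,7,1,2,2,16); ℓ=8 even so k=7
k=0  a_k=8  p_k/q_k = 8/1
…
k=2  a_k=2  p_k/q_k = 42/5
…
k=4  a_k=7  p_k/q_k = 455/54
k=5  a_k=1  p_k/q_k = 514/61
k=6  a_k=2  p_k/q_k = 1483/176
k=7  a_k=2  p_k/q_k = 3480/413
→ (3480, 413).  Check: 3480²=12110400, 71·413²=12110399, difference 1.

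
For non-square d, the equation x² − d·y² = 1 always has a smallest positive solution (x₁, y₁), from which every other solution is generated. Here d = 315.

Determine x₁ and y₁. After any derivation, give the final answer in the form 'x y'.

[17; 1,2,1,34] for √315; ℓ=4 ⇒ convergent index 3
a_0=17:  p_0=17·1+0=17,  q_0=17·0+1=1
a_1=1:  p_1=1·17+1=18,  q_1=1·1+0=1
a_2=2:  p_2=2·18+17=53,  q_2=2·1+1=3
a_3=1:  p_3=1·53+18=71,  q_3=1·3+1=4
fundamental: x₁=71, y₁=4  (since 5041 − 315·16 = 1)

71 4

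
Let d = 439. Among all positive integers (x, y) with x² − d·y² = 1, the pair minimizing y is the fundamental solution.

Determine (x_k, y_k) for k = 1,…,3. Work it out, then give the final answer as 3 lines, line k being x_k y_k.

√439 → a₀=20, period (1,19,1,40); ℓ=4 even so k=3
i=0: a=20 ⇒ p=20, q=1
i=1: a=1 ⇒ p=21, q=1
i=2: a=19 ⇒ p=419, q=20
i=3: a=1 ⇒ p=440, q=21
fundamental: x₁=440, y₁=21  (since 193600 − 439·441 = 1)
n=2: (440,21)∘(440,21) = (440·440+439·21·21, 440·21+21·440) = (387199,18480)
n=3: (387199,18480)∘(440,21) = (440·387199+439·21·18480, 440·18480+21·387199) = (340734680,16262379)

440 21
387199 18480
340734680 16262379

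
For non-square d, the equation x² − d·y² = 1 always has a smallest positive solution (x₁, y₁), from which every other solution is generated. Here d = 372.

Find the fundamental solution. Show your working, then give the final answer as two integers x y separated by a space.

12151 630

√372 → a₀=19, period (3,2,12,2,3,38); ℓ=6 even so k=5
i=0: a=19 ⇒ p=19, q=1
…
i=3: a=12 ⇒ p=1678, q=87
i=4: a=2 ⇒ p=3491, q=181
i=5: a=3 ⇒ p=12151, q=630
→ (12151, 630).  Check: 12151²=147646801, 372·630²=147646800, difference 1.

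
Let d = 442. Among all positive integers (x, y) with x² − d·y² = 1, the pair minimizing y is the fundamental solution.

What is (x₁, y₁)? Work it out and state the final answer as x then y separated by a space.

883 42

√442 → a₀=21, period (42); ℓ=1 odd so k=1
a_0=21:  p_0=21·1+0=21,  q_0=21·0+1=1
a_1=42:  p_1=42·21+1=883,  q_1=42·1+0=42
fundamental: x₁=883, y₁=42  (since 779689 − 442·1764 = 1)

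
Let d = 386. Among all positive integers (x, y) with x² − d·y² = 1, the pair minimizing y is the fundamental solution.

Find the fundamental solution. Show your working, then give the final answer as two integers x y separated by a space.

[19; 1,1,1,4,1,18,1,4,1,1,1,38] for √386; ℓ=12 ⇒ convergent index 11
k=0  a_k=19  p_k/q_k = 19/1
k=1  a_k=1  p_k/q_k = 20/1
…
k=4  a_k=4  p_k/q_k = 275/14
k=5  a_k=1  p_k/q_k = 334/17
…
k=7  a_k=1  p_k/q_k = 6621/337
k=8  a_k=4  p_k/q_k = 32771/1668
…
k=10  a_k=1  p_k/q_k = 72163/3673
k=11  a_k=1  p_k/q_k = 111555/5678
→ (111555, 5678).  Check: 111555²=12444518025, 386·5678²=12444518024, difference 1.

111555 5678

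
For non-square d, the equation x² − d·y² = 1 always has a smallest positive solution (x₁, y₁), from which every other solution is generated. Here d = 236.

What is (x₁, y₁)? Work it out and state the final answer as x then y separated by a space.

561799 36570

√236 → a₀=15, period (2,1,3,5,1,6,1,5,3,1,2,30); ℓ=12 even so k=11
k=0  a_k=15  p_k/q_k = 15/1
…
k=7  a_k=1  p_k/q_k = 8311/541
…
k=10  a_k=1  p_k/q_k = 203535/13249
k=11  a_k=2  p_k/q_k = 561799/36570
fundamental: x₁=561799, y₁=36570  (since 315618116401 − 236·1337364900 = 1)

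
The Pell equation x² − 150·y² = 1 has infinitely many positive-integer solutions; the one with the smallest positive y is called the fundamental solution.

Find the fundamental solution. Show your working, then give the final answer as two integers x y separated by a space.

d=150: √d = [12; 4,24] (ℓ=2, even), read p_1/q_1
a_0=12:  p_0=12·1+0=12,  q_0=12·0+1=1
a_1=4:  p_1=4·12+1=49,  q_1=4·1+0=4
(x₁, y₁) = (49, 4);  49² − 150·4² = 1 ✓

49 4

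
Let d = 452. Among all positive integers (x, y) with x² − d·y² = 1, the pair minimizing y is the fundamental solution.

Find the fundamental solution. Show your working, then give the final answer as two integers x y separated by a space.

√452 = [21; 3,1,5,3,10,3,5,1,3,42, …], period ℓ=10 (even) → k=9
step 0: (21, 1)  from 21·(1,0) + (0,1)
step 1: (64, 3)  from 3·(21,1) + (1,0)
step 2: (85, 4)  from 1·(64,3) + (21,1)
step 3: (489, 23)  from 5·(85,4) + (64,3)
step 4: (1552, 73)  from 3·(489,23) + (85,4)
step 5: (16009, 753)  from 10·(1552,73) + (489,23)
…
step 8: (313483, 14745)  from 1·(263904,12413) + (49579,2332)
step 9: (1204353, 56648)  from 3·(313483,14745) + (263904,12413)
fundamental: x₁=1204353, y₁=56648  (since 1450466148609 − 452·3208995904 = 1)

1204353 56648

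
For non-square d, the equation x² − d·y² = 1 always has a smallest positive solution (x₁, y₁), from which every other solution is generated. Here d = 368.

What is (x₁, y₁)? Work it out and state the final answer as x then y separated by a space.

1151 60

d=368: √d = [19; 5,2,5,38] (ℓ=4, even), read p_3/q_3
step 0: (19, 1)  from 19·(1,0) + (0,1)
step 1: (96, 5)  from 5·(19,1) + (1,0)
step 2: (211, 11)  from 2·(96,5) + (19,1)
step 3: (1151, 60)  from 5·(211,11) + (96,5)
fundamental: x₁=1151, y₁=60  (since 1324801 − 368·3600 = 1)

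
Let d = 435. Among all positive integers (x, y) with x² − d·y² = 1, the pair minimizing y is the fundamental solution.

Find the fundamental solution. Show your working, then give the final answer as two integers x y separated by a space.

146 7

√435 = [20; 1,5,1,40, …], period ℓ=4 (even) → k=3
k=0  a_k=20  p_k/q_k = 20/1
…
k=2  a_k=5  p_k/q_k = 125/6
k=3  a_k=1  p_k/q_k = 146/7
→ (146, 7).  Check: 146²=21316, 435·7²=21315, difference 1.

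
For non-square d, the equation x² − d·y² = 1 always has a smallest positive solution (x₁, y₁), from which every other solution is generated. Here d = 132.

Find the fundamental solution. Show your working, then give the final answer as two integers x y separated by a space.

23 2

d=132: √d = [11; 2,22] (ℓ=2, even), read p_1/q_1
a_0=11:  p_0=11·1+0=11,  q_0=11·0+1=1
a_1=2:  p_1=2·11+1=23,  q_1=2·1+0=2
fundamental: x₁=23, y₁=2  (since 529 − 132·4 = 1)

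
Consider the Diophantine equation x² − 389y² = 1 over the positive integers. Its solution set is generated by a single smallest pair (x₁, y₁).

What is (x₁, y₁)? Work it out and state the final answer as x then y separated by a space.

d=389: √d = [19; 1,2,1,1,1,1,2,1,38] (ℓ=9, odd), read p_17/q_17
k=0  a_k=19  p_k/q_k = 19/1
…
k=3  a_k=1  p_k/q_k = 79/4
k=4  a_k=1  p_k/q_k = 138/7
k=5  a_k=1  p_k/q_k = 217/11
k=6  a_k=1  p_k/q_k = 355/18
k=7  a_k=2  p_k/q_k = 927/47
k=8  a_k=1  p_k/q_k = 1282/65
k=9  a_k=38  p_k/q_k = 49643/2517
k=10  a_k=1  p_k/q_k = 50925/2582
…
k=12  a_k=1  p_k/q_k = 202418/10263
k=13  a_k=1  p_k/q_k = 353911/17944
…
k=15  a_k=1  p_k/q_k = 910240/46151
k=16  a_k=2  p_k/q_k = 2376809/120509
k=17  a_k=1  p_k/q_k = 3287049/166660
fundamental: x₁=3287049, y₁=166660  (since 10804691128401 − 389·27775555600 = 1)

3287049 166660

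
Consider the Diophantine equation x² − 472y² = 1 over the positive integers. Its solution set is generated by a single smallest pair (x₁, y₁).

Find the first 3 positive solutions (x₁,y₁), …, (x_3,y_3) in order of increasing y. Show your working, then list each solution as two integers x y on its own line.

306917 14127
188396089777 8671632918
115643925371868101 5322943120573485

√472 → a₀=21, period (1,2,1,1,1,…,2,1,42); ℓ=14 even so k=13
a_0=21:  p_0=21·1+0=21,  q_0=21·0+1=1
a_1=1:  p_1=1·21+1=22,  q_1=1·1+0=1
…
a_3=1:  p_3=1·65+22=87,  q_3=1·3+1=4
a_4=1:  p_4=1·87+65=152,  q_4=1·4+3=7
a_5=1:  p_5=1·152+87=239,  q_5=1·7+4=11
a_6=4:  p_6=4·239+152=1108,  q_6=4·11+7=51
a_7=5:  p_7=5·1108+239=5779,  q_7=5·51+11=266
a_8=4:  p_8=4·5779+1108=24224,  q_8=4·266+51=1115
a_9=1:  p_9=1·24224+5779=30003,  q_9=1·1115+266=1381
…
a_11=1:  p_11=1·54227+30003=84230,  q_11=1·2496+1381=3877
a_12=2:  p_12=2·84230+54227=222687,  q_12=2·3877+2496=10250
a_13=1:  p_13=1·222687+84230=306917,  q_13=1·10250+3877=14127
fundamental: x₁=306917, y₁=14127  (since 94198044889 − 472·199572129 = 1)
(x_2, y_2) = (306917·306917 + 472·14127·14127, 306917·14127 + 14127·306917) = (188396089777, 8671632918)
(x_3, y_3) = (306917·188396089777 + 472·14127·8671632918, 306917·8671632918 + 14127·188396089777) = (115643925371868101, 5322943120573485)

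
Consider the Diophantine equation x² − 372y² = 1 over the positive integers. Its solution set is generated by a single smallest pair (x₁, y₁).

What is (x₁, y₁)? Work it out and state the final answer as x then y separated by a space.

12151 630

[19; 3,2,12,2,3,38] for √372; ℓ=6 ⇒ convergent index 5
i=0: a=19 ⇒ p=19, q=1
i=1: a=3 ⇒ p=58, q=3
i=2: a=2 ⇒ p=135, q=7
i=3: a=12 ⇒ p=1678, q=87
i=4: a=2 ⇒ p=3491, q=181
i=5: a=3 ⇒ p=12151, q=630
→ (12151, 630).  Check: 12151²=147646801, 372·630²=147646800, difference 1.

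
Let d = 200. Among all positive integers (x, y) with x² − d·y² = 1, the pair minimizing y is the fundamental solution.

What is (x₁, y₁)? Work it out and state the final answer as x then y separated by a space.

99 7

d=200: √d = [14; 7,28] (ℓ=2, even), read p_1/q_1
a_0=14:  p_0=14·1+0=14,  q_0=14·0+1=1
a_1=7:  p_1=7·14+1=99,  q_1=7·1+0=7
→ (99, 7).  Check: 99²=9801, 200·7²=9800, difference 1.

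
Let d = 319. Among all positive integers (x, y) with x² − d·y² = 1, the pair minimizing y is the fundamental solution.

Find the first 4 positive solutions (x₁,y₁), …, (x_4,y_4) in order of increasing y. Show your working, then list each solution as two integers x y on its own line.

12901780 722361
332911854336799 18639485405160
8590311008090840302660 480965080021169647239
221660605515932150288251132801 12410611300231033623224965680

[17; 1,6,5,1,4,…,6,1,34] for √319; ℓ=14 ⇒ convergent index 13
k=0  a_k=17  p_k/q_k = 17/1
k=1  a_k=1  p_k/q_k = 18/1
…
k=3  a_k=5  p_k/q_k = 643/36
k=4  a_k=1  p_k/q_k = 768/43
…
k=7  a_k=1  p_k/q_k = 15628/875
k=8  a_k=3  p_k/q_k = 58797/3292
k=9  a_k=4  p_k/q_k = 250816/14043
k=10  a_k=1  p_k/q_k = 309613/17335
…
k=12  a_k=6  p_k/q_k = 11102899/621643
k=13  a_k=1  p_k/q_k = 12901780/722361
(x₁, y₁) = (12901780, 722361);  12901780² − 319·722361² = 1 ✓
(x_2, y_2) = (12901780·12901780 + 319·722361·722361, 12901780·722361 + 722361·12901780) = (332911854336799, 18639485405160)
(x_3, y_3) = (12901780·332911854336799 + 319·722361·18639485405160, 12901780·18639485405160 + 722361·332911854336799) = (8590311008090840302660, 480965080021169647239)
(x_4, y_4) = (12901780·8590311008090840302660 + 319·722361·480965080021169647239, 12901780·480965080021169647239 + 722361·8590311008090840302660) = (221660605515932150288251132801, 12410611300231033623224965680)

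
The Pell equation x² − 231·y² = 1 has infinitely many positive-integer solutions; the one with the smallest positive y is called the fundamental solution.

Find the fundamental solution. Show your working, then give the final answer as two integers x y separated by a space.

[15; 5,30] for √231; ℓ=2 ⇒ convergent index 1
i=0: a=15 ⇒ p=15, q=1
i=1: a=5 ⇒ p=76, q=5
fundamental: x₁=76, y₁=5  (since 5776 − 231·25 = 1)

76 5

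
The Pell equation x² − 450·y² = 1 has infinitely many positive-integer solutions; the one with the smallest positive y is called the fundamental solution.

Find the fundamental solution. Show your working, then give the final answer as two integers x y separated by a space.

√450 → a₀=21, period (4,1,2,4,2,1,4,42); ℓ=8 even so k=7
step 0: (21, 1)  from 21·(1,0) + (0,1)
step 1: (85, 4)  from 4·(21,1) + (1,0)
step 2: (106, 5)  from 1·(85,4) + (21,1)
step 3: (297, 14)  from 2·(106,5) + (85,4)
…
step 5: (2885, 136)  from 2·(1294,61) + (297,14)
step 6: (4179, 197)  from 1·(2885,136) + (1294,61)
step 7: (19601, 924)  from 4·(4179,197) + (2885,136)
(x₁, y₁) = (19601, 924);  19601² − 450·924² = 1 ✓

19601 924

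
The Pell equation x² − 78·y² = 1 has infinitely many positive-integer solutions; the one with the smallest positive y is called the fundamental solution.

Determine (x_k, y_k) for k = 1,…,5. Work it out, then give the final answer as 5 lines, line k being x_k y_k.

53 6
5617 636
595349 67410
63101377 7144824
6688150613 757283934

√78 = [8; 1,4,1,16, …], period ℓ=4 (even) → k=3
k=0  a_k=8  p_k/q_k = 8/1
k=1  a_k=1  p_k/q_k = 9/1
k=2  a_k=4  p_k/q_k = 44/5
k=3  a_k=1  p_k/q_k = 53/6
(x₁, y₁) = (53, 6);  53² − 78·6² = 1 ✓
n=2: (53,6)∘(53,6) = (53·53+78·6·6, 53·6+6·53) = (5617,636)
n=3: (5617,636)∘(53,6) = (53·5617+78·6·636, 53·636+6·5617) = (595349,67410)
n=4: (595349,67410)∘(53,6) = (53·595349+78·6·67410, 53·67410+6·595349) = (63101377,7144824)
n=5: (63101377,7144824)∘(53,6) = (53·63101377+78·6·7144824, 53·7144824+6·63101377) = (6688150613,757283934)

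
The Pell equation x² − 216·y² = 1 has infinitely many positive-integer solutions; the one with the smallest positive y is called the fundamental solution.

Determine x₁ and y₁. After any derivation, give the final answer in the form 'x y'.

485 33

d=216: √d = [14; 1,2,3,2,1,28] (ℓ=6, even), read p_5/q_5
i=0: a=14 ⇒ p=14, q=1
i=1: a=1 ⇒ p=15, q=1
…
i=4: a=2 ⇒ p=338, q=23
i=5: a=1 ⇒ p=485, q=33
(x₁, y₁) = (485, 33);  485² − 216·33² = 1 ✓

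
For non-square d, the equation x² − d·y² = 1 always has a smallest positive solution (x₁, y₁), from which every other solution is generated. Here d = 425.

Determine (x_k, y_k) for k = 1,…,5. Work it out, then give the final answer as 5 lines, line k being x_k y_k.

143649 6968
41270070401 2001892464
11856808685922849 575139701115304
3406437421806992601601 165236485849022716128
978662658398448551768841249 47472111910877388597026840

[20; 1,1,1,1,1,1,40] for √425; ℓ=7 ⇒ convergent index 13
a_0=20:  p_0=20·1+0=20,  q_0=20·0+1=1
…
a_5=1:  p_5=1·103+62=165,  q_5=1·5+3=8
a_6=1:  p_6=1·165+103=268,  q_6=1·8+5=13
…
a_9=1:  p_9=1·11153+10885=22038,  q_9=1·541+528=1069
…
a_12=1:  p_12=1·55229+33191=88420,  q_12=1·2679+1610=4289
a_13=1:  p_13=1·88420+55229=143649,  q_13=1·4289+2679=6968
fundamental: x₁=143649, y₁=6968  (since 20635035201 − 425·48553024 = 1)
(x_2, y_2) = (143649·143649 + 425·6968·6968, 143649·6968 + 6968·143649) = (41270070401, 2001892464)
(x_3, y_3) = (143649·41270070401 + 425·6968·2001892464, 143649·2001892464 + 6968·41270070401) = (11856808685922849, 575139701115304)
(x_4, y_4) = (143649·11856808685922849 + 425·6968·575139701115304, 143649·575139701115304 + 6968·11856808685922849) = (3406437421806992601601, 165236485849022716128)
(x_5, y_5) = (143649·3406437421806992601601 + 425·6968·165236485849022716128, 143649·165236485849022716128 + 6968·3406437421806992601601) = (978662658398448551768841249, 47472111910877388597026840)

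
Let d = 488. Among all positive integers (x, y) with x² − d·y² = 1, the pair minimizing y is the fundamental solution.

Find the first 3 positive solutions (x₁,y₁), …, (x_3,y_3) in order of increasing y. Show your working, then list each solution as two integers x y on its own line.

243 11
118097 5346
57394899 2598145

√488 → a₀=22, period (11,44); ℓ=2 even so k=1
i=0: a=22 ⇒ p=22, q=1
i=1: a=11 ⇒ p=243, q=11
→ (243, 11).  Check: 243²=59049, 488·11²=59048, difference 1.
(243+11√488)^2 = 118097 + 5346√488
(243+11√488)^3 = 57394899 + 2598145√488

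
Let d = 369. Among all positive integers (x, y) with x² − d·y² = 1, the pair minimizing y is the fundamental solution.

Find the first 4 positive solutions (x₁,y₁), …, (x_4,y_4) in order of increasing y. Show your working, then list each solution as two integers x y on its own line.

√369 → a₀=19, period (4,1,3,2,7,4,7,2,3,1,4,38); ℓ=12 even so k=11
k=0  a_k=19  p_k/q_k = 19/1
k=1  a_k=4  p_k/q_k = 77/4
…
k=3  a_k=3  p_k/q_k = 365/19
k=4  a_k=2  p_k/q_k = 826/43
…
k=6  a_k=4  p_k/q_k = 25414/1323
k=7  a_k=7  p_k/q_k = 184045/9581
…
k=9  a_k=3  p_k/q_k = 1364557/71036
k=10  a_k=1  p_k/q_k = 1758061/91521
k=11  a_k=4  p_k/q_k = 8396801/437120
fundamental: x₁=8396801, y₁=437120  (since 70506267033601 − 369·191073894400 = 1)
n=2: (8396801,437120)∘(8396801,437120) = (8396801·8396801+369·437120·437120, 8396801·437120+437120·8396801) = (141012534067201,7340819306240)
n=3: (141012534067201,7340819306240)∘(8396801,437120) = (8396801·141012534067201+369·437120·7340819306240, 8396801·7340819306240+437120·141012534067201) = (2368108374136006451201,123278797782910239360)
n=4: (2368108374136006451201,123278797782910239360)∘(8396801,437120) = (8396801·2368108374136006451201+369·437120·123278797782910239360, 8396801·123278797782910239360+437120·2368108374136006451201) = (39769069528107045198367948801,2070295065004669620717268480)

8396801 437120
141012534067201 7340819306240
2368108374136006451201 123278797782910239360
39769069528107045198367948801 2070295065004669620717268480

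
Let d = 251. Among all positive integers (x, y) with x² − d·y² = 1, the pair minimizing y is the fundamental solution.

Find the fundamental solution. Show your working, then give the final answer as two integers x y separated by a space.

[15; 1,5,2,1,2,…,5,1,30] for √251; ℓ=14 ⇒ convergent index 13
step 0: (15, 1)  from 15·(1,0) + (0,1)
…
step 2: (95, 6)  from 5·(16,1) + (15,1)
step 3: (206, 13)  from 2·(95,6) + (16,1)
step 4: (301, 19)  from 1·(206,13) + (95,6)
…
step 6: (1917, 121)  from 2·(808,51) + (301,19)
step 7: (29563, 1866)  from 15·(1917,121) + (808,51)
step 8: (61043, 3853)  from 2·(29563,1866) + (1917,121)
…
step 10: (212692, 13425)  from 1·(151649,9572) + (61043,3853)
…
step 12: (3097857, 195535)  from 5·(577033,36422) + (212692,13425)
step 13: (3674890, 231957)  from 1·(3097857,195535) + (577033,36422)
→ (3674890, 231957).  Check: 3674890²=13504816512100, 251·231957²=13504816512099, difference 1.

3674890 231957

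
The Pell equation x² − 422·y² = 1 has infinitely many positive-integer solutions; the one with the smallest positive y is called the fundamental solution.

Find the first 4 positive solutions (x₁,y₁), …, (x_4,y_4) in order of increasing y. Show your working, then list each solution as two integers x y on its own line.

7022501 341850
98631040590001 4801283933700
1385273162348638202501 67434042451384025550
19456164335732849620362360001 947111261097768740333867400

[20; 1,1,5,2,1,…,1,1,40] for √422; ℓ=14 ⇒ convergent index 13
a_0=20:  p_0=20·1+0=20,  q_0=20·0+1=1
a_1=1:  p_1=1·20+1=21,  q_1=1·1+0=1
…
a_3=5:  p_3=5·41+21=226,  q_3=5·2+1=11
…
a_6=3:  p_6=3·719+493=2650,  q_6=3·35+24=129
…
a_8=3:  p_8=3·53719+2650=163807,  q_8=3·2615+129=7974
a_9=1:  p_9=1·163807+53719=217526,  q_9=1·7974+2615=10589
…
a_12=1:  p_12=1·3211821+598859=3810680,  q_12=1·156349+29152=185501
a_13=1:  p_13=1·3810680+3211821=7022501,  q_13=1·185501+156349=341850
fundamental: x₁=7022501, y₁=341850  (since 49315520295001 − 422·116861422500 = 1)
(7022501+341850√422)^2 = 98631040590001 + 4801283933700√422
(7022501+341850√422)^3 = 1385273162348638202501 + 67434042451384025550√422
(7022501+341850√422)^4 = 19456164335732849620362360001 + 947111261097768740333867400√422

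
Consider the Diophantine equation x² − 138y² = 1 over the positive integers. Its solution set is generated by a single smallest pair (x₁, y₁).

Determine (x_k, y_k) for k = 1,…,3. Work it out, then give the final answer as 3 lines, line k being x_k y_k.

47 4
4417 376
415151 35340

d=138: √d = [11; 1,2,1,22] (ℓ=4, even), read p_3/q_3
k=0  a_k=11  p_k/q_k = 11/1
…
k=2  a_k=2  p_k/q_k = 35/3
k=3  a_k=1  p_k/q_k = 47/4
(x₁, y₁) = (47, 4);  47² − 138·4² = 1 ✓
k=2:  x_2 = 47·47+138·4·4 = 4417,  y_2 = 47·4+4·47 = 376
k=3:  x_3 = 47·4417+138·4·376 = 415151,  y_3 = 47·376+4·4417 = 35340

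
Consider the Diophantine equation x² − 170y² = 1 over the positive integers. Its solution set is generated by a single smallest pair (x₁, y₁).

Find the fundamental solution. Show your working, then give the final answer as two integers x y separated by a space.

339 26

√170 = [13; 26, …], period ℓ=1 (odd) → k=1
step 0: (13, 1)  from 13·(1,0) + (0,1)
step 1: (339, 26)  from 26·(13,1) + (1,0)
→ (339, 26).  Check: 339²=114921, 170·26²=114920, difference 1.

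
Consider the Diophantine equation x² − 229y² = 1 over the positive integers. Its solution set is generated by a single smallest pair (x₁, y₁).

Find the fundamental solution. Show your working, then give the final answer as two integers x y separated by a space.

√229 → a₀=15, period (7,1,1,7,30); ℓ=5 odd so k=9
a_0=15:  p_0=15·1+0=15,  q_0=15·0+1=1
…
a_2=1:  p_2=1·106+15=121,  q_2=1·7+1=8
a_3=1:  p_3=1·121+106=227,  q_3=1·8+7=15
a_4=7:  p_4=7·227+121=1710,  q_4=7·15+8=113
…
a_8=1:  p_8=1·413926+362399=776325,  q_8=1·27353+23948=51301
a_9=7:  p_9=7·776325+413926=5848201,  q_9=7·51301+27353=386460
→ (5848201, 386460).  Check: 5848201²=34201454936401, 229·386460²=34201454936400, difference 1.

5848201 386460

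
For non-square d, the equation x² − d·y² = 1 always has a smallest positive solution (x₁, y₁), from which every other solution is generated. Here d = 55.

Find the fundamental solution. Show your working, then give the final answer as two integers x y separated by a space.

89 12

√55 = [7; 2,2,2,14, …], period ℓ=4 (even) → k=3
step 0: (7, 1)  from 7·(1,0) + (0,1)
…
step 2: (37, 5)  from 2·(15,2) + (7,1)
step 3: (89, 12)  from 2·(37,5) + (15,2)
fundamental: x₁=89, y₁=12  (since 7921 − 55·144 = 1)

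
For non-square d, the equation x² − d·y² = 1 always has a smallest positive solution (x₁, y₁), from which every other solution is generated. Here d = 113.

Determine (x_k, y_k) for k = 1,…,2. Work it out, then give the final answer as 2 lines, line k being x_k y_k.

1204353 113296
2900932297217 272896754976

d=113: √d = [10; 1,1,1,2,2,1,1,1,20] (ℓ=9, odd), read p_17/q_17
i=0: a=10 ⇒ p=10, q=1
i=1: a=1 ⇒ p=11, q=1
…
i=4: a=2 ⇒ p=85, q=8
i=5: a=2 ⇒ p=202, q=19
…
i=7: a=1 ⇒ p=489, q=46
i=8: a=1 ⇒ p=776, q=73
i=9: a=20 ⇒ p=16009, q=1506
…
i=14: a=2 ⇒ p=313483, q=29490
…
i=16: a=1 ⇒ p=758918, q=71393
i=17: a=1 ⇒ p=1204353, q=113296
fundamental: x₁=1204353, y₁=113296  (since 1450466148609 − 113·12835983616 = 1)
(1204353+113296√113)^2 = 2900932297217 + 272896754976√113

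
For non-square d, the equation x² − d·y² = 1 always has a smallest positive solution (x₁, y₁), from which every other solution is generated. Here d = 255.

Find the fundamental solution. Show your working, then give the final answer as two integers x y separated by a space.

[15; 1,30] for √255; ℓ=2 ⇒ convergent index 1
k=0  a_k=15  p_k/q_k = 15/1
k=1  a_k=1  p_k/q_k = 16/1
fundamental: x₁=16, y₁=1  (since 256 − 255·1 = 1)

16 1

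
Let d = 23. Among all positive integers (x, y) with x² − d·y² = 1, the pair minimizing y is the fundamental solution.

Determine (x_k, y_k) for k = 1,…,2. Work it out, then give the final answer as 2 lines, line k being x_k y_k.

24 5
1151 240

√23 → a₀=4, period (1,3,1,8); ℓ=4 even so k=3
step 0: (4, 1)  from 4·(1,0) + (0,1)
…
step 2: (19, 4)  from 3·(5,1) + (4,1)
step 3: (24, 5)  from 1·(19,4) + (5,1)
→ (24, 5).  Check: 24²=576, 23·5²=575, difference 1.
n=2: (24,5)∘(24,5) = (24·24+23·5·5, 24·5+5·24) = (1151,240)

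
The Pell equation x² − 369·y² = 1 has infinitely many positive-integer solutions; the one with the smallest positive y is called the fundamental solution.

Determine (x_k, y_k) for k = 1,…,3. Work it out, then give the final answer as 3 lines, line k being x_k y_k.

8396801 437120
141012534067201 7340819306240
2368108374136006451201 123278797782910239360

√369 = [19; 4,1,3,2,7,4,7,2,3,1,4,38, …], period ℓ=12 (even) → k=11
step 0: (19, 1)  from 19·(1,0) + (0,1)
step 1: (77, 4)  from 4·(19,1) + (1,0)
step 2: (96, 5)  from 1·(77,4) + (19,1)
step 3: (365, 19)  from 3·(96,5) + (77,4)
step 4: (826, 43)  from 2·(365,19) + (96,5)
step 5: (6147, 320)  from 7·(826,43) + (365,19)
step 6: (25414, 1323)  from 4·(6147,320) + (826,43)
step 7: (184045, 9581)  from 7·(25414,1323) + (6147,320)
step 8: (393504, 20485)  from 2·(184045,9581) + (25414,1323)
step 9: (1364557, 71036)  from 3·(393504,20485) + (184045,9581)
step 10: (1758061, 91521)  from 1·(1364557,71036) + (393504,20485)
step 11: (8396801, 437120)  from 4·(1758061,91521) + (1364557,71036)
(x₁, y₁) = (8396801, 437120);  8396801² − 369·437120² = 1 ✓
(8396801+437120√369)^2 = 141012534067201 + 7340819306240√369
(8396801+437120√369)^3 = 2368108374136006451201 + 123278797782910239360√369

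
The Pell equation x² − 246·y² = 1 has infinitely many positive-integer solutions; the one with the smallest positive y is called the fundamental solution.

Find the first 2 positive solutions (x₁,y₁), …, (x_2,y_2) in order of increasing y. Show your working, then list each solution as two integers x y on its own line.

[15; 1,2,5,1,14,1,5,2,1,30] for √246; ℓ=10 ⇒ convergent index 9
a_0=15:  p_0=15·1+0=15,  q_0=15·0+1=1
a_1=1:  p_1=1·15+1=16,  q_1=1·1+0=1
a_2=2:  p_2=2·16+15=47,  q_2=2·1+1=3
a_3=5:  p_3=5·47+16=251,  q_3=5·3+1=16
a_4=1:  p_4=1·251+47=298,  q_4=1·16+3=19
…
a_7=5:  p_7=5·4721+4423=28028,  q_7=5·301+282=1787
a_8=2:  p_8=2·28028+4721=60777,  q_8=2·1787+301=3875
a_9=1:  p_9=1·60777+28028=88805,  q_9=1·3875+1787=5662
fundamental: x₁=88805, y₁=5662  (since 7886328025 − 246·32058244 = 1)
k=2:  x_2 = 88805·88805+246·5662·5662 = 15772656049,  y_2 = 88805·5662+5662·88805 = 1005627820

88805 5662
15772656049 1005627820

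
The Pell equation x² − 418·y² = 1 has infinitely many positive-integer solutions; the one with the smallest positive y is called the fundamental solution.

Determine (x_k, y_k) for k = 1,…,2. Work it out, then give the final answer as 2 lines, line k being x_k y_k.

33857 1656
2292592897 112134384

d=418: √d = [20; 2,4,20,4,2,40] (ℓ=6, even), read p_5/q_5
i=0: a=20 ⇒ p=20, q=1
i=1: a=2 ⇒ p=41, q=2
i=2: a=4 ⇒ p=184, q=9
…
i=4: a=4 ⇒ p=15068, q=737
i=5: a=2 ⇒ p=33857, q=1656
(x₁, y₁) = (33857, 1656);  33857² − 418·1656² = 1 ✓
n=2: (33857,1656)∘(33857,1656) = (33857·33857+418·1656·1656, 33857·1656+1656·33857) = (2292592897,112134384)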